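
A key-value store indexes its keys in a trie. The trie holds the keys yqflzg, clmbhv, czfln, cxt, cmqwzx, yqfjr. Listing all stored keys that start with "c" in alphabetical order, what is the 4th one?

czfln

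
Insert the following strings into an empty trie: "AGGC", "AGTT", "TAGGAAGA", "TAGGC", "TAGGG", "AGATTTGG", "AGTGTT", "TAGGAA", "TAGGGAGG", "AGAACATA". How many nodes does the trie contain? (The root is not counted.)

33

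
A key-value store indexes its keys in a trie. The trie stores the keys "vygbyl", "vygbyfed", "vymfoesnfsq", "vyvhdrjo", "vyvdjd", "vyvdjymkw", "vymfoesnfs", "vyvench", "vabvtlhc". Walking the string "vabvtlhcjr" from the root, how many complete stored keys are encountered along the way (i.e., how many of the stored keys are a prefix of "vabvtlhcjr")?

Traverse "vabvtlhcjr" character by character; count nodes along the way that are marked as word ends.
Prefixes of the query that are stored words: "vabvtlhc"
Count: 1

1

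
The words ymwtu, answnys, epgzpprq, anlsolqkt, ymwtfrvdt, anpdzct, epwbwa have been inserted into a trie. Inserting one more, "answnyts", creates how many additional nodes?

2

The longest prefix of "answnyts" already in the trie is "answny" (length 6).
Each of the 2 remaining characters creates one node.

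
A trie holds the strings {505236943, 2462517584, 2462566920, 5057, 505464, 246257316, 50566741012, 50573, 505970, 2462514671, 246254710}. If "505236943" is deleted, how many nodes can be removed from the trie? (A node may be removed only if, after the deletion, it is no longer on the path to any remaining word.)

A node on "505236943"'s path can go only if nothing else ends at it or branches off below it.
The suffix "236943" (6 nodes) is used only by "505236943"; the node for "505" still has the child "7", so pruning stops there.
Nodes removed: 6

6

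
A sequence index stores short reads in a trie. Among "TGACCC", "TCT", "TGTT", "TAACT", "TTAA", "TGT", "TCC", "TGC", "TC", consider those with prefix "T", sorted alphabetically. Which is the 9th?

Filter for "T…" and sort: "TAACT", "TC", "TCC", "TCT", "TGACCC", "TGC", "TGT", "TGTT", "TTAA"
The 9th is TTAA.

TTAA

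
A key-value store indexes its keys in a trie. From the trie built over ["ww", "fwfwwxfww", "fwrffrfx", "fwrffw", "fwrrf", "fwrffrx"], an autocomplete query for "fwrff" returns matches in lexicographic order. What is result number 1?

Filter for "fwrff…" and sort: "fwrffrfx", "fwrffrx", "fwrffw"
The 1st is fwrffrfx.

fwrffrfx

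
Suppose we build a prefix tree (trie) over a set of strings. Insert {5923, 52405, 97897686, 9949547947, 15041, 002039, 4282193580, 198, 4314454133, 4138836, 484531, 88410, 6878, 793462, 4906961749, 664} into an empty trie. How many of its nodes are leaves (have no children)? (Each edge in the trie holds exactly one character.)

16

A leaf is a node with no children — equivalently, the end of a word that is not a proper prefix of any other stored word.
Those words: "002039", "15041", "198", "4138836", "4282193580", "4314454133", "484531", "4906961749", "52405", "5923", "664", "6878", "793462", "88410", "97897686", "9949547947"
Leaf count: 16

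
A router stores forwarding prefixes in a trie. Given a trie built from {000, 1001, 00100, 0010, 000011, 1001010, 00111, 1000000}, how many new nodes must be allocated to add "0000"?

0

"0000" is already a full path in the trie; only an end-marker is added.
No new nodes are needed: 0.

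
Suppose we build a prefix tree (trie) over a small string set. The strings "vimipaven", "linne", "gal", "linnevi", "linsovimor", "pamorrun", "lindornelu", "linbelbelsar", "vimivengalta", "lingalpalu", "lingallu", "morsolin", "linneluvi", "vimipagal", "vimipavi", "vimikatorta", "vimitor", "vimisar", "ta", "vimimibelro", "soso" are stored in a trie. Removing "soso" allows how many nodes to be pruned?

Walk "soso" from the leaf back toward the root, removing each node that no remaining word uses.
No other word shares any prefix with "soso", so all 4 of its nodes go.
Nodes removed: 4

4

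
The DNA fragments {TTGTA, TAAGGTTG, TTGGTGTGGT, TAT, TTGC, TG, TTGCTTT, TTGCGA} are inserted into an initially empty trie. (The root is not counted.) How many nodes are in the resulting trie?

Trace insertions, counting only characters that open a new branch:
  "TTGTA" → 5 new (T, T, G, T, A)
  "TAAGGTTG" → prefix "T" already present; 7 new (A, A, G, G, T, T, G)
  "TTGGTGTGGT" → prefix "TTG" already present; 7 new (G, T, G, T, G, G, T)
  "TAT" → prefix "TA" already present; 1 new (T)
  "TTGC" → prefix "TTG" already present; 1 new (C)
  "TG" → prefix "T" already present; 1 new (G)
  "TTGCTTT" → prefix "TTGC" already present; 3 new (T, T, T)
  "TTGCGA" → prefix "TTGC" already present; 2 new (G, A)
Total nodes = 5 + 7 + 7 + 1 + 1 + 1 + 3 + 2 = 27

27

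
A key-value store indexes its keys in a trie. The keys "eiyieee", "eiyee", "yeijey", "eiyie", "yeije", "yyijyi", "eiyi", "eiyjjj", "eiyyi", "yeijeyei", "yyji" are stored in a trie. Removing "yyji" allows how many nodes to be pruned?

2

After clearing the end-marker at "yyji", prune upward until reaching a node still needed by another word.
The suffix "ji" (2 nodes) is used only by "yyji"; the node for "yy" still has the child "i", so pruning stops there.
Nodes removed: 2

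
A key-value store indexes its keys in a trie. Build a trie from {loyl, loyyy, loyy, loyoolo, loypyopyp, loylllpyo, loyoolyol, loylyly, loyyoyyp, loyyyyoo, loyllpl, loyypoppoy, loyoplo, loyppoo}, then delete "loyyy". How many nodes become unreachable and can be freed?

After clearing the end-marker at "loyyy", prune upward until reaching a node still needed by another word.
Every node on "loyyy" is still needed (e.g. by "loyyyyoo"), so nothing is freed.
Nodes removed: 0

0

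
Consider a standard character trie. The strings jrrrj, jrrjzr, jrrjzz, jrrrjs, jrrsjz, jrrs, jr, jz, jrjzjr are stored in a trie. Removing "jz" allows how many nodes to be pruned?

1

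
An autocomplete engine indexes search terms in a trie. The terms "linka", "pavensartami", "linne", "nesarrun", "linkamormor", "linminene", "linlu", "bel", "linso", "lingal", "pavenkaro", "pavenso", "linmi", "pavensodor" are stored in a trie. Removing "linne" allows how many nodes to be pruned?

2

A node on "linne"'s path can go only if nothing else ends at it or branches off below it.
The suffix "ne" (2 nodes) is used only by "linne"; the node for "lin" still has the child "k", so pruning stops there.
Nodes removed: 2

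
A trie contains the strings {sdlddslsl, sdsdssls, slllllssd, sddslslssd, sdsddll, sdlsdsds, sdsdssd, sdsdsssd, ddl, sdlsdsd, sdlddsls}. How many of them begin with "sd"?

Traverse to the node for "sd", then collect every word in that subtree.
Matches: "sddslslssd", "sdlddsls", "sdlddslsl", "sdlsdsd", "sdlsdsds", "sdsddll", "sdsdssd", "sdsdssls", "sdsdsssd"
Count: 9

9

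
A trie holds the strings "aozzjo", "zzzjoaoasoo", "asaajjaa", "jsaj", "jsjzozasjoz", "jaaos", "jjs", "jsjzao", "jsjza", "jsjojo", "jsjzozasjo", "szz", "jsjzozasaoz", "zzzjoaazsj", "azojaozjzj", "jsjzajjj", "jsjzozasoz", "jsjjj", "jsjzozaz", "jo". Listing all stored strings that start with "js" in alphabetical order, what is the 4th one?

DFS of the "js" subtree visits, in order: "jsaj", "jsjjj", "jsjojo", "jsjza", "jsjzajjj", "jsjzao", "jsjzozasaoz", "jsjzozasjo", "jsjzozasjoz", "jsjzozasoz", "jsjzozaz"
Position 4: jsjza

jsjza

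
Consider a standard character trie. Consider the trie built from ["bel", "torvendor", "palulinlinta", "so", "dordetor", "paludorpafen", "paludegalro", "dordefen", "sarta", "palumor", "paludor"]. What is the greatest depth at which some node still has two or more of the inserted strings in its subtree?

7

Equivalently: take the maximum, over all pairs, of their longest common prefix length.
e.g. "paludor" and "paludorpafen" share the prefix "paludor" of length 7; no pair shares a longer one.
Longest shared-prefix length: 7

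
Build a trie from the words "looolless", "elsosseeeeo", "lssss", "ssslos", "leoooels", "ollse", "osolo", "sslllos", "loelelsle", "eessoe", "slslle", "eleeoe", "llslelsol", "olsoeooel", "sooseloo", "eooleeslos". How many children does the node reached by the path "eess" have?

1

Follow the path "eess" to its node, then look at its outgoing edges.
Characters that immediately follow "eess" among the stored strings: {o}.
That node has 1 child edge.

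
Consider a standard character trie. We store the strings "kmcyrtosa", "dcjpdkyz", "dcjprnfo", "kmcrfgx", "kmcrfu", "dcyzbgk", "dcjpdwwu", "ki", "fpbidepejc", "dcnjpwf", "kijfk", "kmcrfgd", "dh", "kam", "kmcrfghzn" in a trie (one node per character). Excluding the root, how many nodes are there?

60

Trace insertions, counting only characters that open a new branch:
  "kmcyrtosa" → 9 new (k, m, c, y, r, t, o, s, a)
  "dcjpdkyz" → 8 new (d, c, j, p, d, k, y, z)
  "dcjprnfo" → prefix "dcjp" already present; 4 new (r, n, f, o)
  "kmcrfgx" → prefix "kmc" already present; 4 new (r, f, g, x)
  "kmcrfu" → prefix "kmcrf" already present; 1 new (u)
  "dcyzbgk" → prefix "dc" already present; 5 new (y, z, b, g, k)
  "dcjpdwwu" → prefix "dcjpd" already present; 3 new (w, w, u)
  "ki" → prefix "k" already present; 1 new (i)
  "fpbidepejc" → 10 new (f, p, b, i, d, e, p, e, j, c)
  "dcnjpwf" → prefix "dc" already present; 5 new (n, j, p, w, f)
  "kijfk" → prefix "ki" already present; 3 new (j, f, k)
  "kmcrfgd" → prefix "kmcrfg" already present; 1 new (d)
  "dh" → prefix "d" already present; 1 new (h)
  "kam" → prefix "k" already present; 2 new (a, m)
  "kmcrfghzn" → prefix "kmcrfg" already present; 3 new (h, z, n)
Total nodes = 9 + 8 + 4 + 4 + 1 + 5 + 3 + 1 + 10 + 5 + 3 + 1 + 1 + 2 + 3 = 60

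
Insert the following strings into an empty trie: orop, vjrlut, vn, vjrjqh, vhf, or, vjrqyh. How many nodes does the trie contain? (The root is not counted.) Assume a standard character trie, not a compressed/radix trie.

19

For each word, the new-node count is its length minus the longest prefix already in the trie:
  "orop" → 4 new (o, r, o, p)
  "vjrlut" → 6 new (v, j, r, l, u, t)
  "vn" → prefix "v" already present; 1 new (n)
  "vjrjqh" → prefix "vjr" already present; 3 new (j, q, h)
  "vhf" → prefix "v" already present; 2 new (h, f)
  "or" → prefix "or" already present; 0 new (none)
  "vjrqyh" → prefix "vjr" already present; 3 new (q, y, h)
Total nodes = 4 + 6 + 1 + 3 + 2 + 0 + 3 = 19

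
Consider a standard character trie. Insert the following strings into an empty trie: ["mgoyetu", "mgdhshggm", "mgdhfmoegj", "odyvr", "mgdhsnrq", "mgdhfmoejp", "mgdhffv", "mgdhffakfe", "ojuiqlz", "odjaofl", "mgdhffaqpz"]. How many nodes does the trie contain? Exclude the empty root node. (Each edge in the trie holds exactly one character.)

50

For each word, the new-node count is its length minus the longest prefix already in the trie:
  "mgoyetu" → 7 new (m, g, o, y, e, t, u)
  "mgdhshggm" → prefix "mg" already present; 7 new (d, h, s, h, g, g, m)
  "mgdhfmoegj" → prefix "mgdh" already present; 6 new (f, m, o, e, g, j)
  "odyvr" → 5 new (o, d, y, v, r)
  "mgdhsnrq" → prefix "mgdhs" already present; 3 new (n, r, q)
  "mgdhfmoejp" → prefix "mgdhfmoe" already present; 2 new (j, p)
  "mgdhffv" → prefix "mgdhf" already present; 2 new (f, v)
  "mgdhffakfe" → prefix "mgdhff" already present; 4 new (a, k, f, e)
  "ojuiqlz" → prefix "o" already present; 6 new (j, u, i, q, l, z)
  "odjaofl" → prefix "od" already present; 5 new (j, a, o, f, l)
  "mgdhffaqpz" → prefix "mgdhffa" already present; 3 new (q, p, z)
Total nodes = 7 + 7 + 6 + 5 + 3 + 2 + 2 + 4 + 6 + 5 + 3 = 50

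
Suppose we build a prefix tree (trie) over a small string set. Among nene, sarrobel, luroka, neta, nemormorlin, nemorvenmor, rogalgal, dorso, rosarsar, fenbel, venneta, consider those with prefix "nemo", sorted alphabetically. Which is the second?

Words with prefix "nemo", in lexicographic order: "nemormorlin", "nemorvenmor"
Position 2: nemorvenmor

nemorvenmor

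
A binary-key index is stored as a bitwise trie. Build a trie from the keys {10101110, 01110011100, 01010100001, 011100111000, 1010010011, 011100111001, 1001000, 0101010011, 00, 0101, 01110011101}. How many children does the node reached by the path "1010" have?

2

Walk "1010" from the root, arriving at one node.
Characters that immediately follow "1010" among the stored strings: {0, 1}.
That node has 2 child edges.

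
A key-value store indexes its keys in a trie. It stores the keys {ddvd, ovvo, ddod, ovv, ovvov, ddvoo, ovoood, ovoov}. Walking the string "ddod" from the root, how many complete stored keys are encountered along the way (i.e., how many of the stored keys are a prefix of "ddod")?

Check each prefix of "ddod" against the stored set — each match is an end-marker on the path.
Prefixes of the query that are stored words: "ddod"
Count: 1

1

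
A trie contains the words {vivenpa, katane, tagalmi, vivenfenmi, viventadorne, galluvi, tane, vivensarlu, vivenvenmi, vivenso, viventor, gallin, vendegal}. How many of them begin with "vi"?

7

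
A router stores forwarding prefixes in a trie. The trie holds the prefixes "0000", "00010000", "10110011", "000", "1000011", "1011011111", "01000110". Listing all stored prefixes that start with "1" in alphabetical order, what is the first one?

Filter for "1…" and sort: "1000011", "10110011", "1011011111"
Position 1: 1000011

1000011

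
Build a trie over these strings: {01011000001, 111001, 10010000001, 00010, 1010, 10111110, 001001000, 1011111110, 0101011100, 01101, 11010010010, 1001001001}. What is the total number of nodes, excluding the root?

70

Count nodes per top-level branch (shared prefixes stored once):
  '0'-branch (00010, 001001000, 0101011100, 01011000001, 01101): 31 nodes
  '1'-branch (10010000001, 1001001001, 1010, 10111110, 1011111110, 11010010010, 111001): 39 nodes
Sum: 70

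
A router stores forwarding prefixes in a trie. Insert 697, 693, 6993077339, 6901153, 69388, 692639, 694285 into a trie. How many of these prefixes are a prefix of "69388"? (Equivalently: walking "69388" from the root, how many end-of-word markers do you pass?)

Check each prefix of "69388" against the stored set — each match is an end-marker on the path.
Prefixes of the query that are stored words: "693", "69388"
Count: 2

2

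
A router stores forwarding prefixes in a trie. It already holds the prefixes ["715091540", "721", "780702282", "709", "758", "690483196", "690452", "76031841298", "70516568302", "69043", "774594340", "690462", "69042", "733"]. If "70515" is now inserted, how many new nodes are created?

Walking "70515" from the root, the first 4 characters ("7051") follow existing edges; "5" is the first miss.
New nodes needed: |"70515"| − 4 = 5 − 4 = 1.

1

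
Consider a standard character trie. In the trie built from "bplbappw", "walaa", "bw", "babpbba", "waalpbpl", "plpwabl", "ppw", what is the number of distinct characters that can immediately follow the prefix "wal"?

The children of the "wal" node are the distinct next characters among strings starting with "wal".
Characters that immediately follow "wal" among the stored strings: {a}.
That node has 1 child edge.

1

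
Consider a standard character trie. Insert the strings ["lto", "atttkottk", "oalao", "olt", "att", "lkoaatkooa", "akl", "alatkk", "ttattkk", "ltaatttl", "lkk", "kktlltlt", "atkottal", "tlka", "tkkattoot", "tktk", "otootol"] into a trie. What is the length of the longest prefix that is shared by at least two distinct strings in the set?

3

Equivalently: take the maximum, over all pairs, of their longest common prefix length.
e.g. "att" and "atttkottk" share the prefix "att" of length 3; no pair shares a longer one.
Longest shared-prefix length: 3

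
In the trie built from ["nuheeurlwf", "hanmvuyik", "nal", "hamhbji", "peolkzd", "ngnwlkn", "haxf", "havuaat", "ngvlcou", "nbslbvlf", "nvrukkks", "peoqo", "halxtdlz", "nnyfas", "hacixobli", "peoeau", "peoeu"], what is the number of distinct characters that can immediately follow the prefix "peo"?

The children of the "peo" node are the distinct next characters among strings starting with "peo".
Distinct next characters after "peo": e, l, q.
That node has 3 child edges.

3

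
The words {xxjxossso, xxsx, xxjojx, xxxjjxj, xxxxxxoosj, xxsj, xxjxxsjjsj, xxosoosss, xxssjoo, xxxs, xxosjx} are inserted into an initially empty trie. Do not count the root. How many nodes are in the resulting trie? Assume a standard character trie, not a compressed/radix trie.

47

Trace insertions, counting only characters that open a new branch:
  "xxjxossso" → 9 new (x, x, j, x, o, s, s, s, o)
  "xxsx" → prefix "xx" already present; 2 new (s, x)
  "xxjojx" → prefix "xxj" already present; 3 new (o, j, x)
  "xxxjjxj" → prefix "xx" already present; 5 new (x, j, j, x, j)
  "xxxxxxoosj" → prefix "xxx" already present; 7 new (x, x, x, o, o, s, j)
  "xxsj" → prefix "xxs" already present; 1 new (j)
  "xxjxxsjjsj" → prefix "xxjx" already present; 6 new (x, s, j, j, s, j)
  "xxosoosss" → prefix "xx" already present; 7 new (o, s, o, o, s, s, s)
  "xxssjoo" → prefix "xxs" already present; 4 new (s, j, o, o)
  "xxxs" → prefix "xxx" already present; 1 new (s)
  "xxosjx" → prefix "xxos" already present; 2 new (j, x)
Total nodes = 9 + 2 + 3 + 5 + 7 + 1 + 6 + 7 + 4 + 1 + 2 = 47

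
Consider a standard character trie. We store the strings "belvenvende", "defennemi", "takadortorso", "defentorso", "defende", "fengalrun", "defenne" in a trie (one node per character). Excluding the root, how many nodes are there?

Insert word by word; a character creates a node only if that edge doesn't already exist:
  "belvenvende" → 11 new (b, e, l, v, e, n, v, e, n, d, e)
  "defennemi" → 9 new (d, e, f, e, n, n, e, m, i)
  "takadortorso" → 12 new (t, a, k, a, d, o, r, t, o, r, s, o)
  "defentorso" → prefix "defen" already present; 5 new (t, o, r, s, o)
  "defende" → prefix "defen" already present; 2 new (d, e)
  "fengalrun" → 9 new (f, e, n, g, a, l, r, u, n)
  "defenne" → prefix "defenne" already present; 0 new (none)
Total nodes = 11 + 9 + 12 + 5 + 2 + 9 + 0 = 48

48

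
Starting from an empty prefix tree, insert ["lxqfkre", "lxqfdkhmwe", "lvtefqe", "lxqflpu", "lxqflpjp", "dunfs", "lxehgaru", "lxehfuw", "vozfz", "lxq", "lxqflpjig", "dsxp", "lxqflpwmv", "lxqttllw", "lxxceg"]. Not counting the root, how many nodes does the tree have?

60

Trace insertions, counting only characters that open a new branch:
  "lxqfkre" → 7 new (l, x, q, f, k, r, e)
  "lxqfdkhmwe" → prefix "lxqf" already present; 6 new (d, k, h, m, w, e)
  "lvtefqe" → prefix "l" already present; 6 new (v, t, e, f, q, e)
  "lxqflpu" → prefix "lxqf" already present; 3 new (l, p, u)
  "lxqflpjp" → prefix "lxqflp" already present; 2 new (j, p)
  "dunfs" → 5 new (d, u, n, f, s)
  "lxehgaru" → prefix "lx" already present; 6 new (e, h, g, a, r, u)
  "lxehfuw" → prefix "lxeh" already present; 3 new (f, u, w)
  "vozfz" → 5 new (v, o, z, f, z)
  "lxq" → prefix "lxq" already present; 0 new (none)
  "lxqflpjig" → prefix "lxqflpj" already present; 2 new (i, g)
  "dsxp" → prefix "d" already present; 3 new (s, x, p)
  "lxqflpwmv" → prefix "lxqflp" already present; 3 new (w, m, v)
  "lxqttllw" → prefix "lxq" already present; 5 new (t, t, l, l, w)
  "lxxceg" → prefix "lx" already present; 4 new (x, c, e, g)
Total nodes = 7 + 6 + 6 + 3 + 2 + 5 + 6 + 3 + 5 + 0 + 2 + 3 + 3 + 5 + 4 = 60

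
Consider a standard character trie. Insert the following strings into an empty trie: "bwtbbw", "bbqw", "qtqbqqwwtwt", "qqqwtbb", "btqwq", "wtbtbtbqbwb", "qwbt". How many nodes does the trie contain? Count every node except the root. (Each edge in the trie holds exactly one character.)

44

Insert word by word; a character creates a node only if that edge doesn't already exist:
  "bwtbbw" → 6 new (b, w, t, b, b, w)
  "bbqw" → prefix "b" already present; 3 new (b, q, w)
  "qtqbqqwwtwt" → 11 new (q, t, q, b, q, q, w, w, t, w, t)
  "qqqwtbb" → prefix "q" already present; 6 new (q, q, w, t, b, b)
  "btqwq" → prefix "b" already present; 4 new (t, q, w, q)
  "wtbtbtbqbwb" → 11 new (w, t, b, t, b, t, b, q, b, w, b)
  "qwbt" → prefix "q" already present; 3 new (w, b, t)
Total nodes = 6 + 3 + 11 + 6 + 4 + 11 + 3 = 44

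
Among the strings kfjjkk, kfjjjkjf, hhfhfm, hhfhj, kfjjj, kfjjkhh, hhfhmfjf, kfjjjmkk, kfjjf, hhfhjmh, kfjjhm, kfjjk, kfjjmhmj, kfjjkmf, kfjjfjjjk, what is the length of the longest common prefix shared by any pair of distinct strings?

The deepest shared node is where two words last agree before diverging.
e.g. "hhfhj" and "hhfhjmh" share the prefix "hhfhj" of length 5; no pair shares a longer one.
Longest shared-prefix length: 5

5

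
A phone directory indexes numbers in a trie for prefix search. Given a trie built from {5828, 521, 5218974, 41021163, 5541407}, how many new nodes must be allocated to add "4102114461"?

The longest prefix of "4102114461" already in the trie is "410211" (length 6).
So 10 − 6 = 4 new nodes.

4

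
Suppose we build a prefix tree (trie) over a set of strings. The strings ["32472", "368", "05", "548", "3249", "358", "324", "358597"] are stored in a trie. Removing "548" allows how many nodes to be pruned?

3

Walk "548" from the leaf back toward the root, removing each node that no remaining word uses.
No other word shares any prefix with "548", so all 3 of its nodes go.
Nodes removed: 3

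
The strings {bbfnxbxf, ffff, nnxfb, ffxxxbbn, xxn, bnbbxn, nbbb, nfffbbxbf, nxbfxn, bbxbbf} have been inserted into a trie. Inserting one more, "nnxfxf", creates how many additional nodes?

2

"nnxf" is already a path in the trie; the remaining "xf" must be added.
Each of the 2 remaining characters creates one node.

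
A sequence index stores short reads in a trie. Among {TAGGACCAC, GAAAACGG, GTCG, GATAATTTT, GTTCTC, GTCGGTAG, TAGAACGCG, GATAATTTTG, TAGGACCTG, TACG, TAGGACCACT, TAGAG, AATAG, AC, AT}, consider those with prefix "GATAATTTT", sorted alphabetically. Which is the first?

Filter for "GATAATTTT…" and sort: "GATAATTTT", "GATAATTTTG"
The 1st is GATAATTTT.

GATAATTTT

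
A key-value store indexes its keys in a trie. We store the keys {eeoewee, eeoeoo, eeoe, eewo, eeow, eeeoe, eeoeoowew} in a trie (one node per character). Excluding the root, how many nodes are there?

Trie structure (* marks end of a word):
(root)
└─ e
   └─ e
      ├─ e
      │  └─ o
      │     └─ e *
      ├─ o
      │  ├─ e *
      │  │  ├─ o
      │  │  │  └─ o *
      │  │  │     └─ w
      │  │  │        └─ e
      │  │  │           └─ w *
      │  │  └─ w
      │  │     └─ e
      │  │        └─ e *
      │  └─ w *
      └─ w
         └─ o *
Counting every labelled node above: 18.

18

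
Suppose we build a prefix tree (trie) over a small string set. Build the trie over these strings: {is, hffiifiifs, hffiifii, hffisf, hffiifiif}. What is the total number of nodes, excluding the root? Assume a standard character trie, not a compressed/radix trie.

Trie structure (* marks end of a word):
(root)
├─ h
│  └─ f
│     └─ f
│        └─ i
│           ├─ i
│           │  └─ f
│           │     └─ i
│           │        └─ i *
│           │           └─ f *
│           │              └─ s *
│           └─ s
│              └─ f *
└─ i
   └─ s *
Counting every labelled node above: 14.

14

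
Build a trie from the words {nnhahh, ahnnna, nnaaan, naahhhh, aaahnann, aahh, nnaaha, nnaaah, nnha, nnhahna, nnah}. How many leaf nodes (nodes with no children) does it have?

Leaves are exactly the stored words that no other stored word extends.
Those words: "aaahnann", "aahh", "ahnnna", "naahhhh", "nnaaah", "nnaaan", "nnaaha", "nnah", "nnhahh", "nnhahna"
Leaf count: 10

10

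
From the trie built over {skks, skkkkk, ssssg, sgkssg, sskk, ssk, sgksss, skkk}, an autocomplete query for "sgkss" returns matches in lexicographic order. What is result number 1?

Filter for "sgkss…" and sort: "sgkssg", "sgksss"
The 1st is sgkssg.

sgkssg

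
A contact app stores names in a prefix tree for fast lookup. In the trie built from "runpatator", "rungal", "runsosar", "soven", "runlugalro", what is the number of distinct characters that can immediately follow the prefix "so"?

Follow the path "so" to its node, then look at its outgoing edges.
Distinct next characters after "so": v.
That node has 1 child edge.

1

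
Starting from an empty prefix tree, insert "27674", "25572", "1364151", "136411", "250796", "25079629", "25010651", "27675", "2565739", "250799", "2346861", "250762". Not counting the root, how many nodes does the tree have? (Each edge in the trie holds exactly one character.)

Count nodes per top-level branch (shared prefixes stored once):
  '1'-branch (136411, 1364151): 8 nodes
  '2'-branch (2346861, 25010651, 250762, 250796, 25079629, 250799, 25572, 2565739, 27674, 27675): 35 nodes
Sum: 43

43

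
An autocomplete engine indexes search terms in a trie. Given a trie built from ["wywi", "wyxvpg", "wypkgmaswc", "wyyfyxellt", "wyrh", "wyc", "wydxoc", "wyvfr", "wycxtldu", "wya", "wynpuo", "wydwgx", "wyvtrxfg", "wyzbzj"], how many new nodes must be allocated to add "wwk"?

2

Walking "wwk" from the root, the first 1 characters ("w") follow existing edges; "w" is the first miss.
New nodes needed: |"wwk"| − 1 = 3 − 1 = 2.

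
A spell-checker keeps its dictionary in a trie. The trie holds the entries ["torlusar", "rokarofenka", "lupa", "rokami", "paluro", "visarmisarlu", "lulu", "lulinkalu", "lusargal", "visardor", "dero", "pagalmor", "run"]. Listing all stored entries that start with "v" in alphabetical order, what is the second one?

visarmisarlu

Filter for "v…" and sort: "visardor", "visarmisarlu"
The 2nd is visarmisarlu.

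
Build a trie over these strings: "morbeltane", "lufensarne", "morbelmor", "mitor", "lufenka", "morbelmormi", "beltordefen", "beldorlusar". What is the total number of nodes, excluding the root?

For each word, the new-node count is its length minus the longest prefix already in the trie:
  "morbeltane" → 10 new (m, o, r, b, e, l, t, a, n, e)
  "lufensarne" → 10 new (l, u, f, e, n, s, a, r, n, e)
  "morbelmor" → prefix "morbel" already present; 3 new (m, o, r)
  "mitor" → prefix "m" already present; 4 new (i, t, o, r)
  "lufenka" → prefix "lufen" already present; 2 new (k, a)
  "morbelmormi" → prefix "morbelmor" already present; 2 new (m, i)
  "beltordefen" → 11 new (b, e, l, t, o, r, d, e, f, e, n)
  "beldorlusar" → prefix "bel" already present; 8 new (d, o, r, l, u, s, a, r)
Total nodes = 10 + 10 + 3 + 4 + 2 + 2 + 11 + 8 = 50

50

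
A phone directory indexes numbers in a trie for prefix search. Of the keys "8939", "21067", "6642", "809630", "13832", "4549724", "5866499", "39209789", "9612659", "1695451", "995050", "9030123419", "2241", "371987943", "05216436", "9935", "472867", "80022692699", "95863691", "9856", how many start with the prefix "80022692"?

Walk to "80022692"; the words in its subtree are exactly those with that prefix.
Matches: "80022692699"
Count: 1

1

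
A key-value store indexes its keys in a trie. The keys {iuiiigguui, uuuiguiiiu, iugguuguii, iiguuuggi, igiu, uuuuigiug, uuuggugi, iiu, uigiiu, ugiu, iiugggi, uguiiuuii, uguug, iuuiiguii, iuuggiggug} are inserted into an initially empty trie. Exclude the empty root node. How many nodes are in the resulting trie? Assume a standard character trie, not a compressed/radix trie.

Count nodes per top-level branch (shared prefixes stored once):
  'i'-branch (igiu, iiguuuggi, iiu, iiugggi, iugguuguii, iuiiigguui, iuuggiggug, iuuiiguii): 48 nodes
  'u'-branch (ugiu, uguiiuuii, uguug, uigiiu, uuuggugi, uuuiguiiiu, uuuuigiug): 38 nodes
Sum: 86

86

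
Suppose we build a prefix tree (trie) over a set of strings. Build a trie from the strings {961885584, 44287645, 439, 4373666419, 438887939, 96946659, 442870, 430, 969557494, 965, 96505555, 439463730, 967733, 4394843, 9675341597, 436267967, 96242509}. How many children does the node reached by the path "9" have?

1

Follow the path "9" to its node, then look at its outgoing edges.
Distinct next characters after "9": 6.
That node has 1 child edge.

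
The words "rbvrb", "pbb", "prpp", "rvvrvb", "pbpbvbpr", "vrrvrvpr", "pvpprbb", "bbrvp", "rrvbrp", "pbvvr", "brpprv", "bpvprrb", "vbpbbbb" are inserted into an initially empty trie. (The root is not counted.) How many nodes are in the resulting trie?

Insert word by word; a character creates a node only if that edge doesn't already exist:
  "rbvrb" → 5 new (r, b, v, r, b)
  "pbb" → 3 new (p, b, b)
  "prpp" → prefix "p" already present; 3 new (r, p, p)
  "rvvrvb" → prefix "r" already present; 5 new (v, v, r, v, b)
  "pbpbvbpr" → prefix "pb" already present; 6 new (p, b, v, b, p, r)
  "vrrvrvpr" → 8 new (v, r, r, v, r, v, p, r)
  "pvpprbb" → prefix "p" already present; 6 new (v, p, p, r, b, b)
  "bbrvp" → 5 new (b, b, r, v, p)
  "rrvbrp" → prefix "r" already present; 5 new (r, v, b, r, p)
  "pbvvr" → prefix "pb" already present; 3 new (v, v, r)
  "brpprv" → prefix "b" already present; 5 new (r, p, p, r, v)
  "bpvprrb" → prefix "b" already present; 6 new (p, v, p, r, r, b)
  "vbpbbbb" → prefix "v" already present; 6 new (b, p, b, b, b, b)
Total nodes = 5 + 3 + 3 + 5 + 6 + 8 + 6 + 5 + 5 + 3 + 5 + 6 + 6 = 66

66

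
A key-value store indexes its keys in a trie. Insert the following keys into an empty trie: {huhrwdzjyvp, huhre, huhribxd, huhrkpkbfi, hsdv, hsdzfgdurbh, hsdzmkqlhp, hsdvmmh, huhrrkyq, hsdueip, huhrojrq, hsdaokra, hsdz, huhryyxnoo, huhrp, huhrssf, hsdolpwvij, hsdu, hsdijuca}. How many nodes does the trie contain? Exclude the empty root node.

Trace insertions, counting only characters that open a new branch:
  "huhrwdzjyvp" → 11 new (h, u, h, r, w, d, z, j, y, v, p)
  "huhre" → prefix "huhr" already present; 1 new (e)
  "huhribxd" → prefix "huhr" already present; 4 new (i, b, x, d)
  "huhrkpkbfi" → prefix "huhr" already present; 6 new (k, p, k, b, f, i)
  "hsdv" → prefix "h" already present; 3 new (s, d, v)
  "hsdzfgdurbh" → prefix "hsd" already present; 8 new (z, f, g, d, u, r, b, h)
  "hsdzmkqlhp" → prefix "hsdz" already present; 6 new (m, k, q, l, h, p)
  "hsdvmmh" → prefix "hsdv" already present; 3 new (m, m, h)
  "huhrrkyq" → prefix "huhr" already present; 4 new (r, k, y, q)
  "hsdueip" → prefix "hsd" already present; 4 new (u, e, i, p)
  "huhrojrq" → prefix "huhr" already present; 4 new (o, j, r, q)
  "hsdaokra" → prefix "hsd" already present; 5 new (a, o, k, r, a)
  "hsdz" → prefix "hsdz" already present; 0 new (none)
  "huhryyxnoo" → prefix "huhr" already present; 6 new (y, y, x, n, o, o)
  "huhrp" → prefix "huhr" already present; 1 new (p)
  "huhrssf" → prefix "huhr" already present; 3 new (s, s, f)
  "hsdolpwvij" → prefix "hsd" already present; 7 new (o, l, p, w, v, i, j)
  "hsdu" → prefix "hsdu" already present; 0 new (none)
  "hsdijuca" → prefix "hsd" already present; 5 new (i, j, u, c, a)
Total nodes = 11 + 1 + 4 + 6 + 3 + 8 + 6 + 3 + 4 + 4 + 4 + 5 + 0 + 6 + 1 + 3 + 7 + 0 + 5 = 81

81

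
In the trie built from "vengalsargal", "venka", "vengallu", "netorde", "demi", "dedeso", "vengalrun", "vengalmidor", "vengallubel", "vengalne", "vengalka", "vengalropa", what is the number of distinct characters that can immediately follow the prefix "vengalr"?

Follow the path "vengalr" to its node, then look at its outgoing edges.
Distinct next characters after "vengalr": o, u.
That node has 2 child edges.

2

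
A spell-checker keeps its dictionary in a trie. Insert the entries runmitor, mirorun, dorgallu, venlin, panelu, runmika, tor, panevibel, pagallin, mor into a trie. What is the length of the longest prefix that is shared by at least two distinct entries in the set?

The deepest shared node is where two words last agree before diverging.
e.g. "runmika" and "runmitor" share the prefix "runmi" of length 5; no pair shares a longer one.
Longest shared-prefix length: 5

5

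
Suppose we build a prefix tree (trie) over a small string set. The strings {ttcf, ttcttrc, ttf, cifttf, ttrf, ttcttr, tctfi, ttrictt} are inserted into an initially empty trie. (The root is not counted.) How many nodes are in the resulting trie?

25

Insert word by word; a character creates a node only if that edge doesn't already exist:
  "ttcf" → 4 new (t, t, c, f)
  "ttcttrc" → prefix "ttc" already present; 4 new (t, t, r, c)
  "ttf" → prefix "tt" already present; 1 new (f)
  "cifttf" → 6 new (c, i, f, t, t, f)
  "ttrf" → prefix "tt" already present; 2 new (r, f)
  "ttcttr" → prefix "ttcttr" already present; 0 new (none)
  "tctfi" → prefix "t" already present; 4 new (c, t, f, i)
  "ttrictt" → prefix "ttr" already present; 4 new (i, c, t, t)
Total nodes = 4 + 4 + 1 + 6 + 2 + 0 + 4 + 4 = 25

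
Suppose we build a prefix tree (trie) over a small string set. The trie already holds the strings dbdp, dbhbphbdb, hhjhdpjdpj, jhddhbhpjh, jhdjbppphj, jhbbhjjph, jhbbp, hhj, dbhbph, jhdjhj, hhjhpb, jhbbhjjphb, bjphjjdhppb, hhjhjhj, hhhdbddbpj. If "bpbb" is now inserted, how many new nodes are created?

Walking "bpbb" from the root, the first 1 characters ("b") follow existing edges; "p" is the first miss.
Each of the 3 remaining characters creates one node.

3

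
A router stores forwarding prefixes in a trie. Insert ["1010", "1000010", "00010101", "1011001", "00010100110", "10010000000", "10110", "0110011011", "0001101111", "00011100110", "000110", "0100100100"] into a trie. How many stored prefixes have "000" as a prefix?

5

Filter for entries beginning with "000":
Matches: "00010100110", "00010101", "000110", "0001101111", "00011100110"
Count: 5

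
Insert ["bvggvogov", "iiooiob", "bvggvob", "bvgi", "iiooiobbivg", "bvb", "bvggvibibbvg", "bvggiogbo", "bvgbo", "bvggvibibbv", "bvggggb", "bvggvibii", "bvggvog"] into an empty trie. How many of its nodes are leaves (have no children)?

10

A leaf is a node with no children — equivalently, the end of a word that is not a proper prefix of any other stored word.
Those words: "bvb", "bvgbo", "bvggggb", "bvggiogbo", "bvggvibibbvg", "bvggvibii", "bvggvob", "bvggvogov", "bvgi", "iiooiobbivg"
Leaf count: 10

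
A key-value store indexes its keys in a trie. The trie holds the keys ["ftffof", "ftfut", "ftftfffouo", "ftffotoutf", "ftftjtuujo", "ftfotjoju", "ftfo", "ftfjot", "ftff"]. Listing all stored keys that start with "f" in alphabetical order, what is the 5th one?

ftfo

DFS of the "f" subtree visits, in order: "ftff", "ftffof", "ftffotoutf", "ftfjot", "ftfo", "ftfotjoju", "ftftfffouo", "ftftjtuujo", "ftfut"
The 5th is ftfo.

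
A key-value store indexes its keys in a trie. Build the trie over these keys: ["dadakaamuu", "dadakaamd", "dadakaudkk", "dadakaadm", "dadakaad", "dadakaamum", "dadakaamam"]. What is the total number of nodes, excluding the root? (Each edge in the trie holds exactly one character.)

20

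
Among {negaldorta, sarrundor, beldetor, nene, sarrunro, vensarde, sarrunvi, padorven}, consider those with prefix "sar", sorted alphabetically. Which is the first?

sarrundor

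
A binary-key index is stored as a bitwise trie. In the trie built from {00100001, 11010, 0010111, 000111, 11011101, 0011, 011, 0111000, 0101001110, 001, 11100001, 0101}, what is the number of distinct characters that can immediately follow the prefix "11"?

Follow the path "11" to its node, then look at its outgoing edges.
Characters that immediately follow "11" among the stored strings: {0, 1}.
That node has 2 child edges.

2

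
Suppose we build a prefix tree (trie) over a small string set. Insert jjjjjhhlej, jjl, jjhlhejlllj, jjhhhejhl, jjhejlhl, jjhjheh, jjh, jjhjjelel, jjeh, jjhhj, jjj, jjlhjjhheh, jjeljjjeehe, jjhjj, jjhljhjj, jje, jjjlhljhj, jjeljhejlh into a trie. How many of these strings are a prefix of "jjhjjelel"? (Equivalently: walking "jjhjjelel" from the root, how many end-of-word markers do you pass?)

Walk "jjhjjelel" from the root; an end-of-word marker is hit whenever a stored word is a prefix of "jjhjjelel".
Prefixes of the query that are stored words: "jjh", "jjhjj", "jjhjjelel"
Count: 3

3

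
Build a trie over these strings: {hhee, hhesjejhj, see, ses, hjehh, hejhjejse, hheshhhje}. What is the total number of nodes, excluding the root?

31

Count nodes per top-level branch (shared prefixes stored once):
  'h'-branch (hejhjejse, hhee, hheshhhje, hhesjejhj, hjehh): 27 nodes
  's'-branch (see, ses): 4 nodes
Sum: 31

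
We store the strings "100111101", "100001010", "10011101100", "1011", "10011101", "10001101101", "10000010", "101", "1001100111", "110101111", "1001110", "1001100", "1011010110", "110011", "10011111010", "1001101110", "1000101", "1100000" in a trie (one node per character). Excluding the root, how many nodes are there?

For each word, the new-node count is its length minus the longest prefix already in the trie:
  "100111101" → 9 new (1, 0, 0, 1, 1, 1, 1, 0, 1)
  "100001010" → prefix "100" already present; 6 new (0, 0, 1, 0, 1, 0)
  "10011101100" → prefix "100111" already present; 5 new (0, 1, 1, 0, 0)
  "1011" → prefix "10" already present; 2 new (1, 1)
  "10011101" → prefix "10011101" already present; 0 new (none)
  "10001101101" → prefix "1000" already present; 7 new (1, 1, 0, 1, 1, 0, 1)
  "10000010" → prefix "10000" already present; 3 new (0, 1, 0)
  "101" → prefix "101" already present; 0 new (none)
  "1001100111" → prefix "10011" already present; 5 new (0, 0, 1, 1, 1)
  "110101111" → prefix "1" already present; 8 new (1, 0, 1, 0, 1, 1, 1, 1)
  "1001110" → prefix "1001110" already present; 0 new (none)
  "1001100" → prefix "1001100" already present; 0 new (none)
  "1011010110" → prefix "1011" already present; 6 new (0, 1, 0, 1, 1, 0)
  "110011" → prefix "110" already present; 3 new (0, 1, 1)
  "10011111010" → prefix "1001111" already present; 4 new (1, 0, 1, 0)
  "1001101110" → prefix "100110" already present; 4 new (1, 1, 1, 0)
  "1000101" → prefix "10001" already present; 2 new (0, 1)
  "1100000" → prefix "1100" already present; 3 new (0, 0, 0)
Total nodes = 9 + 6 + 5 + 2 + 0 + 7 + 3 + 0 + 5 + 8 + 0 + 0 + 6 + 3 + 4 + 4 + 2 + 3 = 67

67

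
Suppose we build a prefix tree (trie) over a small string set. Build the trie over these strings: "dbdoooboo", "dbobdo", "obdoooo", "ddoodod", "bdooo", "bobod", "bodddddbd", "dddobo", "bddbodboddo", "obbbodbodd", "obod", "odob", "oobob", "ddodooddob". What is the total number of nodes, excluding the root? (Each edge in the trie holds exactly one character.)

79

Trace insertions, counting only characters that open a new branch:
  "dbdoooboo" → 9 new (d, b, d, o, o, o, b, o, o)
  "dbobdo" → prefix "db" already present; 4 new (o, b, d, o)
  "obdoooo" → 7 new (o, b, d, o, o, o, o)
  "ddoodod" → prefix "d" already present; 6 new (d, o, o, d, o, d)
  "bdooo" → 5 new (b, d, o, o, o)
  "bobod" → prefix "b" already present; 4 new (o, b, o, d)
  "bodddddbd" → prefix "bo" already present; 7 new (d, d, d, d, d, b, d)
  "dddobo" → prefix "dd" already present; 4 new (d, o, b, o)
  "bddbodboddo" → prefix "bd" already present; 9 new (d, b, o, d, b, o, d, d, o)
  "obbbodbodd" → prefix "ob" already present; 8 new (b, b, o, d, b, o, d, d)
  "obod" → prefix "ob" already present; 2 new (o, d)
  "odob" → prefix "o" already present; 3 new (d, o, b)
  "oobob" → prefix "o" already present; 4 new (o, b, o, b)
  "ddodooddob" → prefix "ddo" already present; 7 new (d, o, o, d, d, o, b)
Total nodes = 9 + 4 + 7 + 6 + 5 + 4 + 7 + 4 + 9 + 8 + 2 + 3 + 4 + 7 = 79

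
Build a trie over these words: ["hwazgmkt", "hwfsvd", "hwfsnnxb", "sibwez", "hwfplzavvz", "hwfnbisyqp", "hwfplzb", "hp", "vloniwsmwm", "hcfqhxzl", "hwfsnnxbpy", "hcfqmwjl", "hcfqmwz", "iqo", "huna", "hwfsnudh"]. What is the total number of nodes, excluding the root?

Trace insertions, counting only characters that open a new branch:
  "hwazgmkt" → 8 new (h, w, a, z, g, m, k, t)
  "hwfsvd" → prefix "hw" already present; 4 new (f, s, v, d)
  "hwfsnnxb" → prefix "hwfs" already present; 4 new (n, n, x, b)
  "sibwez" → 6 new (s, i, b, w, e, z)
  "hwfplzavvz" → prefix "hwf" already present; 7 new (p, l, z, a, v, v, z)
  "hwfnbisyqp" → prefix "hwf" already present; 7 new (n, b, i, s, y, q, p)
  "hwfplzb" → prefix "hwfplz" already present; 1 new (b)
  "hp" → prefix "h" already present; 1 new (p)
  "vloniwsmwm" → 10 new (v, l, o, n, i, w, s, m, w, m)
  "hcfqhxzl" → prefix "h" already present; 7 new (c, f, q, h, x, z, l)
  "hwfsnnxbpy" → prefix "hwfsnnxb" already present; 2 new (p, y)
  "hcfqmwjl" → prefix "hcfq" already present; 4 new (m, w, j, l)
  "hcfqmwz" → prefix "hcfqmw" already present; 1 new (z)
  "iqo" → 3 new (i, q, o)
  "huna" → prefix "h" already present; 3 new (u, n, a)
  "hwfsnudh" → prefix "hwfsn" already present; 3 new (u, d, h)
Total nodes = 8 + 4 + 4 + 6 + 7 + 7 + 1 + 1 + 10 + 7 + 2 + 4 + 1 + 3 + 3 + 3 = 71

71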